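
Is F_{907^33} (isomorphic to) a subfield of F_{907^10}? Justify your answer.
No: F_{907^33} is not a subfield of F_{907^10}

F_{p^m} embeds in F_{p^n} iff m | n. Here 33 ∤ 10 (since 10 = 0·33 + 10 with remainder 10 ≠ 0), so F_{907^33} is not a subfield of F_{907^10}. Equivalently: if it were, the tower law would give 33 = [F_{907^33}:F_907] dividing [F_{907^10}:F_907] = 10, contradiction.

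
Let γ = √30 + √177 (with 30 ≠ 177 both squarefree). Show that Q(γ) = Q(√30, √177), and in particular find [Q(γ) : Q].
[Q(γ) : Q] = 4 (equivalently, Q(γ) = Q(√30, √177))

Obviously Q(γ) ⊆ Q(√30, √177), and [Q(√30, √177):Q] = 4 (since 30, 177 are distinct squarefree integers > 1 with 5310 not a perfect square). To show equality we compute the minimal polynomial of γ. From γ = √30 + √177: γ^2 = 30 + 2√(5310) + 177 = 207 + 2√(5310), so γ^2 - 207 = 2√(5310); squaring, (γ^2 - 207)^2 = 4·5310, i.e. γ^4 - 414γ^2 + 42849 - 21240 = 0, i.e. γ^4 - 414γ^2 + 21609 = 0. So γ is a root of x^4 - 414x^2 + 21609. This polynomial is irreducible over Q: it has no rational root (each ±√30 ± √177 is irrational), and any factorization into two quadratics over Q would force √(5310) ∈ Q (pairing opposite roots) or √30, √177 ∈ Q (other pairings), all impossible. Hence [Q(γ):Q] = 4 = [Q(√30, √177):Q], so Q(γ) = Q(√30, √177).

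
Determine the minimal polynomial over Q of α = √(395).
m_α(x) = x^2 - 395

α satisfies α^2 - 395 = 0, so x^2 - 395 annihilates α. Since d = 395 is squarefree and ≠ 1, it is not a perfect square in Q, so x^2 - 395 has no rational root and is therefore irreducible over Q (a degree-2 polynomial over a field is irreducible iff it has no root). Hence m_α(x) = x^2 - 395.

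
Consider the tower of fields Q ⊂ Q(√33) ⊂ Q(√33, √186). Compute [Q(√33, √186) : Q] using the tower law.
[Q(√33, √186) : Q] = 4

[Q(√33):Q] = 2 (min poly x^2 - 33, irreducible since 33 is squarefree > 1). For the top step, suppose √186 ∈ Q(√33), say √186 = c + d√33 with c, d ∈ Q. Squaring: 186 = c^2 + 33d^2 + 2cd√33. Since √33 ∉ Q this forces 2cd = 0. If d = 0 then √186 = c ∈ Q, contradicting 186 squarefree > 1. If c = 0 then 186 = 33d^2, so 33·186 = (33d)^2 is a perfect square in Q — but 33·186 = 6138 is not a perfect square (since 33 and 186 are distinct squarefree integers). Contradiction. Hence √186 ∉ Q(√33), so x^2 - 186 stays irreducible over Q(√33) and [Q(√33, √186) : Q(√33)] = 2. By the tower law, [Q(√33, √186) : Q] = 2 · 2 = 4.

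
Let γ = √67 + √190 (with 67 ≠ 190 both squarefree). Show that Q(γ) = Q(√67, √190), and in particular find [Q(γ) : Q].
[Q(γ) : Q] = 4 (equivalently, Q(γ) = Q(√67, √190))

Obviously Q(γ) ⊆ Q(√67, √190), and [Q(√67, √190):Q] = 4 (since 67, 190 are distinct squarefree integers > 1 with 12730 not a perfect square). To show equality we compute the minimal polynomial of γ. From γ = √67 + √190: γ^2 = 67 + 2√(12730) + 190 = 257 + 2√(12730), so γ^2 - 257 = 2√(12730); squaring, (γ^2 - 257)^2 = 4·12730, i.e. γ^4 - 514γ^2 + 66049 - 50920 = 0, i.e. γ^4 - 514γ^2 + 15129 = 0. So γ is a root of x^4 - 514x^2 + 15129. This polynomial is irreducible over Q: it has no rational root (each ±√67 ± √190 is irrational), and any factorization into two quadratics over Q would force √(12730) ∈ Q (pairing opposite roots) or √67, √190 ∈ Q (other pairings), all impossible. Hence [Q(γ):Q] = 4 = [Q(√67, √190):Q], so Q(γ) = Q(√67, √190).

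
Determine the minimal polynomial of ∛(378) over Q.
m_α(x) = x^3 - 378

α satisfies α^3 = 378, so x^3 - 378 annihilates α. By the rational root test, a rational root p/q (in lowest terms) of x^3 - 378 would satisfy p^3 = 378 q^3, forcing q = 1 and p^3 = 378; but 378 is not a perfect cube, contradiction. A monic cubic over Q with no rational root is irreducible (any nontrivial factorization would include a linear factor). Hence x^3 - 378 is the minimal polynomial of α, and in particular [Q(α):Q] = 3.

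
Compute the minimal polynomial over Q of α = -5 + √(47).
m_α(x) = x^2 + 10x - 22

From α + 5 = √(47), squaring gives (α + 5)^2 = 47, i.e. α^2 + 10α + 25 = 47, so α^2 + 10α - 22 = 0. The discriminant of x^2 + 10x - 22 is (10)^2 - 4·(-22) = 100 + 88 = 188, and 4·(47) is not a perfect square in Q since 47 is squarefree and ≠ 1. Hence x^2 + 10x - 22 is irreducible over Q and is the minimal polynomial of α.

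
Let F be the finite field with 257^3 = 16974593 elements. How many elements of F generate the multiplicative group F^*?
There are φ(16974592) = 8340480 primitive elements

F_q^* is cyclic of order q - 1 = 16974592. A cyclic group of order m has exactly φ(m) generators. Here m = 16974592 = 2^8 · 61 · 1087, so the number of primitive elements is φ(16974592) = 8340480.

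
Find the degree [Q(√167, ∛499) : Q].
[Q(√167, ∛499) : Q] = 6

Let L = Q(√167, ∛499). Since Q(√167) ⊂ L and [Q(√167):Q] = 2, the tower law gives 2 | [L:Q]. Likewise Q(∛499) ⊂ L with [Q(∛499):Q] = 3 (because 499 is not a perfect cube), so 3 | [L:Q]. As gcd(2,3) = 1, [L:Q] is divisible by 6. Conversely L is generated over Q by √167 and ∛499, so [L:Q] ≤ 2·3 = 6. Therefore [Q(√167, ∛499) : Q] = 6.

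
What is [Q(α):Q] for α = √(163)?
[Q(α):Q] = 2

[Q(α):Q] equals the degree of the minimal polynomial of α. Here α^2 = 163 and x^2 - 163 is irreducible (d = 163 is squarefree, ≠ 1, hence not a square), so deg(m_α) = 2. Thus [Q(α):Q] = 2.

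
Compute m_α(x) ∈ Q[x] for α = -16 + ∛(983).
m_α(x) = x^3 + 48x^2 + 768x + 3113

Set β = α + 16 = ∛(983), so β^3 = 983. Then (α + 16)^3 - 983 = 0, i.e. α is a root of g(x) = (x + 16)^3 - 983 = x^3 + 48x^2 + 768x + 3113. Since g(x) = h(x + 16) where h(x) = x^3 - 983, and h is irreducible over Q (because 983 is not a perfect cube, so h has no rational root, and a monic cubic with no rational root is irreducible), g is also irreducible (irreducibility is preserved under the substitution x → x + 16). Hence m_α(x) = x^3 + 48x^2 + 768x + 3113.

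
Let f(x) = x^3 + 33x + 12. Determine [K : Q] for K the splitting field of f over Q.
[K : Q] = 6

By the rational root test, any rational root of the monic integer polynomial f(x) = x^3 + 33x + 12 must be an integer dividing the constant term 12, i.e. one of ±{1, 2, 3, 4, 6, 12}. Evaluating: f(1) = 46, f(-1) = -22, f(2) = 86, f(-2) = -62, f(3) = 138, f(-3) = -114, f(4) = 208, f(-4) = -184, f(6) = 426, f(-6) = -402, f(12) = 2136, f(-12) = -2112; none is 0, so f has no rational root and is therefore irreducible over Q (a cubic with no linear factor over a field is irreducible). For an irreducible cubic, the Galois group is A_3 or S_3 according as the discriminant disc(f) = -4a^3 - 27b^2 = -4·(33)^3 - 27·(12)^2 = -147636 is or is not a square in Q. Here disc(f) = -147636 is not a perfect square in Q, so the Galois group of f over Q is not contained in A_3 and must be all of S_3. The splitting field has degree |S_3| = 6 over Q, so [K : Q] = 6.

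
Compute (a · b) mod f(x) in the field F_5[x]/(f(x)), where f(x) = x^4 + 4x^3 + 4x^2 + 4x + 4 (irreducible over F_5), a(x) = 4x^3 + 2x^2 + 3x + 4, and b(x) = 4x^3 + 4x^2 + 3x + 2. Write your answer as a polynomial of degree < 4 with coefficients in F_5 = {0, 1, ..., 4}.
a · b ≡ x^3 + 3x^2 + x + 1 (mod f(x))

Multiply in F_5[x]: a(x)·b(x) = (4x^3 + 2x^2 + 3x + 4)·(4x^3 + 4x^2 + 3x + 2) = x^6 + 4x^5 + 2x^4 + 2x^3 + 4x^2 + 3x + 3. This has degree ≥ 4, so divide by f(x) over F_5: x^6 + 4x^5 + 2x^4 + 2x^3 + 4x^2 + 3x + 3 = (x^2 + 3)·(x^4 + 4x^3 + 4x^2 + 4x + 4) + (x^3 + 3x^2 + x + 1). Hence a·b ≡ x^3 + 3x^2 + x + 1 (mod f). (F_5[x]/(f) is a field with 5^4 = 625 elements since f is irreducible of degree 4.)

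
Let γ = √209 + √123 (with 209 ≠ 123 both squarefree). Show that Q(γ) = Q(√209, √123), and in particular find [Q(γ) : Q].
[Q(γ) : Q] = 4 (equivalently, Q(γ) = Q(√209, √123))

Obviously Q(γ) ⊆ Q(√209, √123), and [Q(√209, √123):Q] = 4 (since 209, 123 are distinct squarefree integers > 1 with 25707 not a perfect square). To show equality we compute the minimal polynomial of γ. From γ = √209 + √123: γ^2 = 209 + 2√(25707) + 123 = 332 + 2√(25707), so γ^2 - 332 = 2√(25707); squaring, (γ^2 - 332)^2 = 4·25707, i.e. γ^4 - 664γ^2 + 110224 - 102828 = 0, i.e. γ^4 - 664γ^2 + 7396 = 0. So γ is a root of x^4 - 664x^2 + 7396. This polynomial is irreducible over Q: it has no rational root (each ±√209 ± √123 is irrational), and any factorization into two quadratics over Q would force √(25707) ∈ Q (pairing opposite roots) or √209, √123 ∈ Q (other pairings), all impossible. Hence [Q(γ):Q] = 4 = [Q(√209, √123):Q], so Q(γ) = Q(√209, √123).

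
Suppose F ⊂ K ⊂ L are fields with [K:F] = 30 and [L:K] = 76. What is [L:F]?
[L:F] = 2280

The tower law says that for any tower of field extensions F ⊂ K ⊂ L with finite degrees, [L:F] = [L:K] · [K:F]. Here this gives [L:F] = 76 · 30 = 2280.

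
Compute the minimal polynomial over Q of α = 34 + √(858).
m_α(x) = x^2 - 68x + 298

From α - 34 = √(858), squaring gives (α - 34)^2 = 858, i.e. α^2 - 68α + 1156 = 858, so α^2 - 68α + 298 = 0. The discriminant of x^2 - 68x + 298 is (-68)^2 - 4·(298) = 4624 - 1192 = 3432, and 4·(858) is not a perfect square in Q since 858 is squarefree and ≠ 1. Hence x^2 - 68x + 298 is irreducible over Q and is the minimal polynomial of α.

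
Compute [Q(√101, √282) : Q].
[Q(√101, √282) : Q] = 4

[Q(√101):Q] = 2 (min poly x^2 - 101, irreducible since 101 is squarefree > 1). For the top step, suppose √282 ∈ Q(√101), say √282 = c + d√101 with c, d ∈ Q. Squaring: 282 = c^2 + 101d^2 + 2cd√101. Since √101 ∉ Q this forces 2cd = 0. If d = 0 then √282 = c ∈ Q, contradicting 282 squarefree > 1. If c = 0 then 282 = 101d^2, so 101·282 = (101d)^2 is a perfect square in Q — but 101·282 = 28482 is not a perfect square (since 101 and 282 are distinct squarefree integers). Contradiction. Hence √282 ∉ Q(√101), so x^2 - 282 stays irreducible over Q(√101) and [Q(√101, √282) : Q(√101)] = 2. By the tower law, [Q(√101, √282) : Q] = 2 · 2 = 4.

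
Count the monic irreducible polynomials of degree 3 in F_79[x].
There are 164320 monic irreducible polynomials of degree 3 over F_79

Each element of F_{79^3} that lies in no proper subfield is a root of exactly one monic irreducible of degree 3 over F_79, and each such polynomial has 3 distinct roots in F_{79^3}. By Möbius inversion the count is N_79(3) = (1/3) Σ_{d|3} μ(3/d) · 79^d = (1/3)(μ(3)·79^1 + μ(1)·79^3) = 492960/3 = 164320.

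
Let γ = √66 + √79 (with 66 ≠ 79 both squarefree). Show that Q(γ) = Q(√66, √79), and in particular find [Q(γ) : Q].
[Q(γ) : Q] = 4 (equivalently, Q(γ) = Q(√66, √79))

Obviously Q(γ) ⊆ Q(√66, √79), and [Q(√66, √79):Q] = 4 (since 66, 79 are distinct squarefree integers > 1 with 5214 not a perfect square). To show equality we compute the minimal polynomial of γ. From γ = √66 + √79: γ^2 = 66 + 2√(5214) + 79 = 145 + 2√(5214), so γ^2 - 145 = 2√(5214); squaring, (γ^2 - 145)^2 = 4·5214, i.e. γ^4 - 290γ^2 + 21025 - 20856 = 0, i.e. γ^4 - 290γ^2 + 169 = 0. So γ is a root of x^4 - 290x^2 + 169. This polynomial is irreducible over Q: it has no rational root (each ±√66 ± √79 is irrational), and any factorization into two quadratics over Q would force √(5214) ∈ Q (pairing opposite roots) or √66, √79 ∈ Q (other pairings), all impossible. Hence [Q(γ):Q] = 4 = [Q(√66, √79):Q], so Q(γ) = Q(√66, √79).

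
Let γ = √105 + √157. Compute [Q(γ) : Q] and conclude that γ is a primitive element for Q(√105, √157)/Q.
[Q(γ) : Q] = 4 (equivalently, Q(γ) = Q(√105, √157))

Obviously Q(γ) ⊆ Q(√105, √157), and [Q(√105, √157):Q] = 4 (since 105, 157 are distinct squarefree integers > 1 with 16485 not a perfect square). To show equality we compute the minimal polynomial of γ. From γ = √105 + √157: γ^2 = 105 + 2√(16485) + 157 = 262 + 2√(16485), so γ^2 - 262 = 2√(16485); squaring, (γ^2 - 262)^2 = 4·16485, i.e. γ^4 - 524γ^2 + 68644 - 65940 = 0, i.e. γ^4 - 524γ^2 + 2704 = 0. So γ is a root of x^4 - 524x^2 + 2704. This polynomial is irreducible over Q: it has no rational root (each ±√105 ± √157 is irrational), and any factorization into two quadratics over Q would force √(16485) ∈ Q (pairing opposite roots) or √105, √157 ∈ Q (other pairings), all impossible. Hence [Q(γ):Q] = 4 = [Q(√105, √157):Q], so Q(γ) = Q(√105, √157).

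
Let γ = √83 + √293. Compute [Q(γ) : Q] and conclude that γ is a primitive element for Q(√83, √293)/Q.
[Q(γ) : Q] = 4 (equivalently, Q(γ) = Q(√83, √293))

Obviously Q(γ) ⊆ Q(√83, √293), and [Q(√83, √293):Q] = 4 (since 83, 293 are distinct squarefree integers > 1 with 24319 not a perfect square). To show equality we compute the minimal polynomial of γ. From γ = √83 + √293: γ^2 = 83 + 2√(24319) + 293 = 376 + 2√(24319), so γ^2 - 376 = 2√(24319); squaring, (γ^2 - 376)^2 = 4·24319, i.e. γ^4 - 752γ^2 + 141376 - 97276 = 0, i.e. γ^4 - 752γ^2 + 44100 = 0. So γ is a root of x^4 - 752x^2 + 44100. This polynomial is irreducible over Q: it has no rational root (each ±√83 ± √293 is irrational), and any factorization into two quadratics over Q would force √(24319) ∈ Q (pairing opposite roots) or √83, √293 ∈ Q (other pairings), all impossible. Hence [Q(γ):Q] = 4 = [Q(√83, √293):Q], so Q(γ) = Q(√83, √293).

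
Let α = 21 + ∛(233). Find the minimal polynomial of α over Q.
m_α(x) = x^3 - 63x^2 + 1323x - 9494

Set β = α - 21 = ∛(233), so β^3 = 233. Then (α - 21)^3 - 233 = 0, i.e. α is a root of g(x) = (x - 21)^3 - 233 = x^3 - 63x^2 + 1323x - 9494. Since g(x) = h(x - 21) where h(x) = x^3 - 233, and h is irreducible over Q (because 233 is not a perfect cube, so h has no rational root, and a monic cubic with no rational root is irreducible), g is also irreducible (irreducibility is preserved under the substitution x → x - 21). Hence m_α(x) = x^3 - 63x^2 + 1323x - 9494.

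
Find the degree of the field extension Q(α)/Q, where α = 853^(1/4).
[Q(α):Q] = 4

α is a root of x^4 - 853. By Eisenstein's criterion at the prime p = 853 (which divides the constant term 853 but p^2 = 727609 does not, since 853 is squarefree), x^4 - 853 is irreducible over Q. Hence [Q(α):Q] = 4.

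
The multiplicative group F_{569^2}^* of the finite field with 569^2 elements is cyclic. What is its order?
|F_{569^2}^*| = 323760

F_{569^2} has 569^2 = 323761 elements; its multiplicative group consists of all nonzero elements, so |F_{569^2}^*| = 323761 - 1 = 323760. (It is cyclic since any finite subgroup of the multiplicative group of a field is cyclic.)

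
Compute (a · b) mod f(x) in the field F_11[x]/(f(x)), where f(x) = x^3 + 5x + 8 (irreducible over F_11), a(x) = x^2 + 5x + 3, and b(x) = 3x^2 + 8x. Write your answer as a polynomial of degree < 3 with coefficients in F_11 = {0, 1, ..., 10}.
a · b ≡ x^2 + 6x + 3 (mod f(x))

Multiply in F_11[x]: a(x)·b(x) = (x^2 + 5x + 3)·(3x^2 + 8x) = 3x^4 + x^3 + 5x^2 + 2x. This has degree ≥ 3, so divide by f(x) over F_11: 3x^4 + x^3 + 5x^2 + 2x = (3x + 1)·(x^3 + 5x + 8) + (x^2 + 6x + 3). Hence a·b ≡ x^2 + 6x + 3 (mod f). (F_11[x]/(f) is a field with 11^3 = 1331 elements since f is irreducible of degree 3.)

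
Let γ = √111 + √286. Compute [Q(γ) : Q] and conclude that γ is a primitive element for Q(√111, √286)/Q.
[Q(γ) : Q] = 4 (equivalently, Q(γ) = Q(√111, √286))

Obviously Q(γ) ⊆ Q(√111, √286), and [Q(√111, √286):Q] = 4 (since 111, 286 are distinct squarefree integers > 1 with 31746 not a perfect square). To show equality we compute the minimal polynomial of γ. From γ = √111 + √286: γ^2 = 111 + 2√(31746) + 286 = 397 + 2√(31746), so γ^2 - 397 = 2√(31746); squaring, (γ^2 - 397)^2 = 4·31746, i.e. γ^4 - 794γ^2 + 157609 - 126984 = 0, i.e. γ^4 - 794γ^2 + 30625 = 0. So γ is a root of x^4 - 794x^2 + 30625. This polynomial is irreducible over Q: it has no rational root (each ±√111 ± √286 is irrational), and any factorization into two quadratics over Q would force √(31746) ∈ Q (pairing opposite roots) or √111, √286 ∈ Q (other pairings), all impossible. Hence [Q(γ):Q] = 4 = [Q(√111, √286):Q], so Q(γ) = Q(√111, √286).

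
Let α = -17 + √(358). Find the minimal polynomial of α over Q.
m_α(x) = x^2 + 34x - 69

From α + 17 = √(358), squaring gives (α + 17)^2 = 358, i.e. α^2 + 34α + 289 = 358, so α^2 + 34α - 69 = 0. The discriminant of x^2 + 34x - 69 is (34)^2 - 4·(-69) = 1156 + 276 = 1432, and 4·(358) is not a perfect square in Q since 358 is squarefree and ≠ 1. Hence x^2 + 34x - 69 is irreducible over Q and is the minimal polynomial of α.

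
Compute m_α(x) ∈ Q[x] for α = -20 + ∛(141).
m_α(x) = x^3 + 60x^2 + 1200x + 7859

Set β = α + 20 = ∛(141), so β^3 = 141. Then (α + 20)^3 - 141 = 0, i.e. α is a root of g(x) = (x + 20)^3 - 141 = x^3 + 60x^2 + 1200x + 7859. Since g(x) = h(x + 20) where h(x) = x^3 - 141, and h is irreducible over Q (because 141 is not a perfect cube, so h has no rational root, and a monic cubic with no rational root is irreducible), g is also irreducible (irreducibility is preserved under the substitution x → x + 20). Hence m_α(x) = x^3 + 60x^2 + 1200x + 7859.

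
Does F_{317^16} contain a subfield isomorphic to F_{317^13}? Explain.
No: F_{317^13} is not a subfield of F_{317^16}

F_{p^m} embeds in F_{p^n} iff m | n. Here 13 ∤ 16 (since 16 = 1·13 + 3 with remainder 3 ≠ 0), so F_{317^13} is not a subfield of F_{317^16}. Equivalently: if it were, the tower law would give 13 = [F_{317^13}:F_317] dividing [F_{317^16}:F_317] = 16, contradiction.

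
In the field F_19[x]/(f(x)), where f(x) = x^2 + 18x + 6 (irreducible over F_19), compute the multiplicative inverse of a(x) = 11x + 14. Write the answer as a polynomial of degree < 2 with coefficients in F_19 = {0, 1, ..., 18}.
a(x)^(-1) ≡ 7x + 10 (mod f(x))

Since f is irreducible over F_19, F_19[x]/(f) is a field and a(x) ≠ 0 has an inverse. Apply the extended Euclidean algorithm to f(x) and a(x) in F_19[x]: f(x) = (7x + 10)·a(x) + (18). The last nonzero remainder is the constant 18 = gcd(f, a) in F_19. Back-substituting through the division chain expresses 18 = s(x)·a(x) + t(x)·f(x) with s(x) ≡ 12x + 9 (mod f), so (12x + 9)·a(x) ≡ 18 (mod f). Multiplying by 18^(-1) ≡ 18 in F_19 gives a(x)^(-1) ≡ 18·(12x + 9) ≡ 7x + 10 (mod f). Check: (11x + 14)·(7x + 10) = x^2 + 18x + 7 ≡ 1 (mod x^2 + 18x + 6).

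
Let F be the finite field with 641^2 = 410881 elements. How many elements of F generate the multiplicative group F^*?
There are φ(410880) = 108544 primitive elements

F_q^* is cyclic of order q - 1 = 410880. A cyclic group of order m has exactly φ(m) generators. Here m = 410880 = 2^8 · 3 · 5 · 107, so the number of primitive elements is φ(410880) = 108544.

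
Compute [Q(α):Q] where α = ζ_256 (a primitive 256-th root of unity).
[Q(α):Q] = 128

The minimal polynomial of ζ_256 over Q is the 256-th cyclotomic polynomial Φ_256(x), which is irreducible over Q and has degree φ(256) = 128. Hence [Q(α):Q] = φ(256) = 128.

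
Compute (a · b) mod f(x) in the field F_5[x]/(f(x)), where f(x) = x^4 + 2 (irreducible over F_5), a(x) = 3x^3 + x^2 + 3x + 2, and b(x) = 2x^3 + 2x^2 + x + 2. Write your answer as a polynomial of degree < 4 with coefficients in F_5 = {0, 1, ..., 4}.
a · b ≡ 2x^3 + 2x^2 + 2x + 2 (mod f(x))

Multiply in F_5[x]: a(x)·b(x) = (3x^3 + x^2 + 3x + 2)·(2x^3 + 2x^2 + x + 2) = x^6 + 3x^5 + x^4 + 2x^3 + 4x^2 + 3x + 4. This has degree ≥ 4, so divide by f(x) over F_5: x^6 + 3x^5 + x^4 + 2x^3 + 4x^2 + 3x + 4 = (x^2 + 3x + 1)·(x^4 + 2) + (2x^3 + 2x^2 + 2x + 2). Hence a·b ≡ 2x^3 + 2x^2 + 2x + 2 (mod f). (F_5[x]/(f) is a field with 5^4 = 625 elements since f is irreducible of degree 4.)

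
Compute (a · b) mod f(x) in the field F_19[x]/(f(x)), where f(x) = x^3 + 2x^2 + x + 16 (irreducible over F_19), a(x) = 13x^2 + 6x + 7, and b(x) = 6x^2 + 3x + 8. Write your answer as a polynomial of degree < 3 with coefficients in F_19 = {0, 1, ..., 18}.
a · b ≡ x^2 + 4x + 3 (mod f(x))

Multiply in F_19[x]: a(x)·b(x) = (13x^2 + 6x + 7)·(6x^2 + 3x + 8) = 2x^4 + 18x^3 + 12x^2 + 12x + 18. This has degree ≥ 3, so divide by f(x) over F_19: 2x^4 + 18x^3 + 12x^2 + 12x + 18 = (2x + 14)·(x^3 + 2x^2 + x + 16) + (x^2 + 4x + 3). Hence a·b ≡ x^2 + 4x + 3 (mod f). (F_19[x]/(f) is a field with 19^3 = 6859 elements since f is irreducible of degree 3.)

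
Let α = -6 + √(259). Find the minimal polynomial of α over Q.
m_α(x) = x^2 + 12x - 223

From α + 6 = √(259), squaring gives (α + 6)^2 = 259, i.e. α^2 + 12α + 36 = 259, so α^2 + 12α - 223 = 0. The discriminant of x^2 + 12x - 223 is (12)^2 - 4·(-223) = 144 + 892 = 1036, and 4·(259) is not a perfect square in Q since 259 is squarefree and ≠ 1. Hence x^2 + 12x - 223 is irreducible over Q and is the minimal polynomial of α.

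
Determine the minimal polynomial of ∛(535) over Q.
m_α(x) = x^3 - 535

α satisfies α^3 = 535, so x^3 - 535 annihilates α. By the rational root test, a rational root p/q (in lowest terms) of x^3 - 535 would satisfy p^3 = 535 q^3, forcing q = 1 and p^3 = 535; but 535 is not a perfect cube, contradiction. A monic cubic over Q with no rational root is irreducible (any nontrivial factorization would include a linear factor). Hence x^3 - 535 is the minimal polynomial of α, and in particular [Q(α):Q] = 3.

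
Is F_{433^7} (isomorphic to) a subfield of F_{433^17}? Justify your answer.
No: F_{433^7} is not a subfield of F_{433^17}

F_{p^m} embeds in F_{p^n} iff m | n. Here 7 ∤ 17 (since 17 = 2·7 + 3 with remainder 3 ≠ 0), so F_{433^7} is not a subfield of F_{433^17}. Equivalently: if it were, the tower law would give 7 = [F_{433^7}:F_433] dividing [F_{433^17}:F_433] = 17, contradiction.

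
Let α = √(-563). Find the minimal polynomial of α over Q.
m_α(x) = x^2 + 563

α satisfies α^2 + 563 = 0, so x^2 + 563 annihilates α. Since d = -563 is squarefree and ≠ 1, it is not a perfect square in Q, so x^2 + 563 has no rational root and is therefore irreducible over Q (a degree-2 polynomial over a field is irreducible iff it has no root). Hence m_α(x) = x^2 + 563.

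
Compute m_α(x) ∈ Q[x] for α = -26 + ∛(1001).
m_α(x) = x^3 + 78x^2 + 2028x + 16575

Set β = α + 26 = ∛(1001), so β^3 = 1001. Then (α + 26)^3 - 1001 = 0, i.e. α is a root of g(x) = (x + 26)^3 - 1001 = x^3 + 78x^2 + 2028x + 16575. Since g(x) = h(x + 26) where h(x) = x^3 - 1001, and h is irreducible over Q (because 1001 is not a perfect cube, so h has no rational root, and a monic cubic with no rational root is irreducible), g is also irreducible (irreducibility is preserved under the substitution x → x + 26). Hence m_α(x) = x^3 + 78x^2 + 2028x + 16575.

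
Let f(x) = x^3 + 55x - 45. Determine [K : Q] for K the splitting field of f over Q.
[K : Q] = 6

By the rational root test, any rational root of the monic integer polynomial f(x) = x^3 + 55x - 45 must be an integer dividing the constant term -45, i.e. one of ±{1, 3, 5, 9, 15, 45}. Evaluating: f(1) = 11, f(-1) = -101, f(3) = 147, f(-3) = -237, f(5) = 355, f(-5) = -445, f(9) = 1179, f(-9) = -1269, f(15) = 4155, f(-15) = -4245, f(45) = 93555, f(-45) = -93645; none is 0, so f has no rational root and is therefore irreducible over Q (a cubic with no linear factor over a field is irreducible). For an irreducible cubic, the Galois group is A_3 or S_3 according as the discriminant disc(f) = -4a^3 - 27b^2 = -4·(55)^3 - 27·(-45)^2 = -720175 is or is not a square in Q. Here disc(f) = -720175 is not a perfect square in Q, so the Galois group of f over Q is not contained in A_3 and must be all of S_3. The splitting field has degree |S_3| = 6 over Q, so [K : Q] = 6.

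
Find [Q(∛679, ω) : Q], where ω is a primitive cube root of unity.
[Q(∛679, ω) : Q] = 6

[Q(∛679):Q] = 3 (min poly x^3 - 679, irreducible since 679 is not a perfect cube). [Q(ω):Q] = 2 (min poly x^2 + x + 1). Since Q(∛679) ⊂ R and ω ∉ R, we have ω ∉ Q(∛679), so x^2 + x + 1 remains irreducible over Q(∛679) and [Q(∛679, ω) : Q(∛679)] = 2. By the tower law, [Q(∛679, ω) : Q] = 3 · 2 = 6. (In fact Q(∛679, ω) is the splitting field of x^3 - 679 over Q.)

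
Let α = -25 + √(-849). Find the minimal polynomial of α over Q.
m_α(x) = x^2 + 50x + 1474

From α + 25 = √(-849), squaring gives (α + 25)^2 = -849, i.e. α^2 + 50α + 625 = -849, so α^2 + 50α + 1474 = 0. The discriminant of x^2 + 50x + 1474 is (50)^2 - 4·(1474) = 2500 - 5896 = -3396, and 4·(-849) is not a perfect square in Q since -849 is squarefree and ≠ 1. Hence x^2 + 50x + 1474 is irreducible over Q and is the minimal polynomial of α.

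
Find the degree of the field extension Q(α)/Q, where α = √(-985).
[Q(α):Q] = 2

[Q(α):Q] equals the degree of the minimal polynomial of α. Here α^2 = -985 and x^2 + 985 is irreducible (d = -985 is squarefree, ≠ 1, hence not a square), so deg(m_α) = 2. Thus [Q(α):Q] = 2.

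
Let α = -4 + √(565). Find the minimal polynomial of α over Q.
m_α(x) = x^2 + 8x - 549

From α + 4 = √(565), squaring gives (α + 4)^2 = 565, i.e. α^2 + 8α + 16 = 565, so α^2 + 8α - 549 = 0. The discriminant of x^2 + 8x - 549 is (8)^2 - 4·(-549) = 64 + 2196 = 2260, and 4·(565) is not a perfect square in Q since 565 is squarefree and ≠ 1. Hence x^2 + 8x - 549 is irreducible over Q and is the minimal polynomial of α.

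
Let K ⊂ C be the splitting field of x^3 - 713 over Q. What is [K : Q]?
[K : Q] = 6

The roots of x^3 - 713 are ∛713, ω∛713, ω^2∛713 where ω = e^(2πi/3) is a primitive cube root of unity, so K = Q(∛713, ω). Now [Q(∛713):Q] = 3 (since 713 is not a perfect cube, x^3 - 713 is irreducible) and [Q(ω):Q] = 2. Both 2 and 3 divide [K:Q], and [K:Q] ≤ 3·2 = 6, so [K:Q] = 6. (Equivalently: Q(∛713) ⊂ R but ω ∉ R, so [K : Q(∛713)] = 2.)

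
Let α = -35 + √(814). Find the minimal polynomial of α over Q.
m_α(x) = x^2 + 70x + 411

From α + 35 = √(814), squaring gives (α + 35)^2 = 814, i.e. α^2 + 70α + 1225 = 814, so α^2 + 70α + 411 = 0. The discriminant of x^2 + 70x + 411 is (70)^2 - 4·(411) = 4900 - 1644 = 3256, and 4·(814) is not a perfect square in Q since 814 is squarefree and ≠ 1. Hence x^2 + 70x + 411 is irreducible over Q and is the minimal polynomial of α.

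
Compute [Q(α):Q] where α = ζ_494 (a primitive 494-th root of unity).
[Q(α):Q] = 216

The minimal polynomial of ζ_494 over Q is the 494-th cyclotomic polynomial Φ_494(x), which is irreducible over Q and has degree φ(494) = 216. Hence [Q(α):Q] = φ(494) = 216.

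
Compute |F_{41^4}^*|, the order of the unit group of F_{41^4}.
|F_{41^4}^*| = 2825760

F_{41^4} has 41^4 = 2825761 elements; its multiplicative group consists of all nonzero elements, so |F_{41^4}^*| = 2825761 - 1 = 2825760. (It is cyclic since any finite subgroup of the multiplicative group of a field is cyclic.)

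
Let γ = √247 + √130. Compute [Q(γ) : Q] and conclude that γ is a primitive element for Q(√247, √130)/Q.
[Q(γ) : Q] = 4 (equivalently, Q(γ) = Q(√247, √130))

Obviously Q(γ) ⊆ Q(√247, √130), and [Q(√247, √130):Q] = 4 (since 247, 130 are distinct squarefree integers > 1 with 32110 not a perfect square). To show equality we compute the minimal polynomial of γ. From γ = √247 + √130: γ^2 = 247 + 2√(32110) + 130 = 377 + 2√(32110), so γ^2 - 377 = 2√(32110); squaring, (γ^2 - 377)^2 = 4·32110, i.e. γ^4 - 754γ^2 + 142129 - 128440 = 0, i.e. γ^4 - 754γ^2 + 13689 = 0. So γ is a root of x^4 - 754x^2 + 13689. This polynomial is irreducible over Q: it has no rational root (each ±√247 ± √130 is irrational), and any factorization into two quadratics over Q would force √(32110) ∈ Q (pairing opposite roots) or √247, √130 ∈ Q (other pairings), all impossible. Hence [Q(γ):Q] = 4 = [Q(√247, √130):Q], so Q(γ) = Q(√247, √130).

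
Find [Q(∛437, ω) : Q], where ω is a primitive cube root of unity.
[Q(∛437, ω) : Q] = 6

[Q(∛437):Q] = 3 (min poly x^3 - 437, irreducible since 437 is not a perfect cube). [Q(ω):Q] = 2 (min poly x^2 + x + 1). Since Q(∛437) ⊂ R and ω ∉ R, we have ω ∉ Q(∛437), so x^2 + x + 1 remains irreducible over Q(∛437) and [Q(∛437, ω) : Q(∛437)] = 2. By the tower law, [Q(∛437, ω) : Q] = 3 · 2 = 6. (In fact Q(∛437, ω) is the splitting field of x^3 - 437 over Q.)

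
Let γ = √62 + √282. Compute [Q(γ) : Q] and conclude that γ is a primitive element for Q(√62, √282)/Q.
[Q(γ) : Q] = 4 (equivalently, Q(γ) = Q(√62, √282))

Obviously Q(γ) ⊆ Q(√62, √282), and [Q(√62, √282):Q] = 4 (since 62, 282 are distinct squarefree integers > 1 with 17484 not a perfect square). To show equality we compute the minimal polynomial of γ. From γ = √62 + √282: γ^2 = 62 + 2√(17484) + 282 = 344 + 2√(17484), so γ^2 - 344 = 2√(17484); squaring, (γ^2 - 344)^2 = 4·17484, i.e. γ^4 - 688γ^2 + 118336 - 69936 = 0, i.e. γ^4 - 688γ^2 + 48400 = 0. So γ is a root of x^4 - 688x^2 + 48400. This polynomial is irreducible over Q: it has no rational root (each ±√62 ± √282 is irrational), and any factorization into two quadratics over Q would force √(17484) ∈ Q (pairing opposite roots) or √62, √282 ∈ Q (other pairings), all impossible. Hence [Q(γ):Q] = 4 = [Q(√62, √282):Q], so Q(γ) = Q(√62, √282).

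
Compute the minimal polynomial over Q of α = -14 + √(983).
m_α(x) = x^2 + 28x - 787

From α + 14 = √(983), squaring gives (α + 14)^2 = 983, i.e. α^2 + 28α + 196 = 983, so α^2 + 28α - 787 = 0. The discriminant of x^2 + 28x - 787 is (28)^2 - 4·(-787) = 784 + 3148 = 3932, and 4·(983) is not a perfect square in Q since 983 is squarefree and ≠ 1. Hence x^2 + 28x - 787 is irreducible over Q and is the minimal polynomial of α.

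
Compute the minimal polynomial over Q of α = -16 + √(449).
m_α(x) = x^2 + 32x - 193

From α + 16 = √(449), squaring gives (α + 16)^2 = 449, i.e. α^2 + 32α + 256 = 449, so α^2 + 32α - 193 = 0. The discriminant of x^2 + 32x - 193 is (32)^2 - 4·(-193) = 1024 + 772 = 1796, and 4·(449) is not a perfect square in Q since 449 is squarefree and ≠ 1. Hence x^2 + 32x - 193 is irreducible over Q and is the minimal polynomial of α.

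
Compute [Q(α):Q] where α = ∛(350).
[Q(α):Q] = 3

The minimal polynomial of α is x^3 - 350, irreducible over Q since 350 is not a perfect cube (so x^3 - 350 has no rational root). Hence [Q(α):Q] = deg(m_α) = 3.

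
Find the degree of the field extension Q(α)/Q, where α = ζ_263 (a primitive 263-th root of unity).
[Q(α):Q] = 262

The minimal polynomial of ζ_263 over Q is the 263-th cyclotomic polynomial Φ_263(x), which is irreducible over Q and has degree φ(263) = 262. Hence [Q(α):Q] = φ(263) = 262.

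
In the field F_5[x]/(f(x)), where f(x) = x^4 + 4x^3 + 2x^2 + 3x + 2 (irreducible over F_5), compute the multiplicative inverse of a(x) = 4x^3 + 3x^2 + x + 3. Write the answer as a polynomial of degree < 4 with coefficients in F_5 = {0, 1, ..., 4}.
a(x)^(-1) ≡ 2x^3 + x^2 + x + 1 (mod f(x))

Since f is irreducible over F_5, F_5[x]/(f) is a field and a(x) ≠ 0 has an inverse. Apply the extended Euclidean algorithm to f(x) and a(x) in F_5[x]: f(x) = (4x + 3)·a(x) + (4x^2 + 3x + 3);  a(x) = (x)·(4x^2 + 3x + 3) + (3x + 3);  (4x^2 + 3x + 3) = (3x + 3)·(3x + 3) + (4). The last nonzero remainder is the constant 4 = gcd(f, a) in F_5. Back-substituting through the division chain expresses 4 = s(x)·a(x) + t(x)·f(x) with s(x) ≡ 3x^3 + 4x^2 + 4x + 4 (mod f), so (3x^3 + 4x^2 + 4x + 4)·a(x) ≡ 4 (mod f). Multiplying by 4^(-1) ≡ 4 in F_5 gives a(x)^(-1) ≡ 4·(3x^3 + 4x^2 + 4x + 4) ≡ 2x^3 + x^2 + x + 1 (mod f). Check: (4x^3 + 3x^2 + x + 3)·(2x^3 + x^2 + x + 1) = 3x^6 + 4x^4 + 4x^3 + 2x^2 + 4x + 3 ≡ 1 (mod x^4 + 4x^3 + 2x^2 + 3x + 2).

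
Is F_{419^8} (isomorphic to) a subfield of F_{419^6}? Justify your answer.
No: F_{419^8} is not a subfield of F_{419^6}

F_{p^m} embeds in F_{p^n} iff m | n. Here 8 ∤ 6 (since 6 = 0·8 + 6 with remainder 6 ≠ 0), so F_{419^8} is not a subfield of F_{419^6}. Equivalently: if it were, the tower law would give 8 = [F_{419^8}:F_419] dividing [F_{419^6}:F_419] = 6, contradiction.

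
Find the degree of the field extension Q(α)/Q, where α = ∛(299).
[Q(α):Q] = 3

The minimal polynomial of α is x^3 - 299, irreducible over Q since 299 is not a perfect cube (so x^3 - 299 has no rational root). Hence [Q(α):Q] = deg(m_α) = 3.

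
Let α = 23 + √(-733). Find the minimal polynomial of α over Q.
m_α(x) = x^2 - 46x + 1262

From α - 23 = √(-733), squaring gives (α - 23)^2 = -733, i.e. α^2 - 46α + 529 = -733, so α^2 - 46α + 1262 = 0. The discriminant of x^2 - 46x + 1262 is (-46)^2 - 4·(1262) = 2116 - 5048 = -2932, and 4·(-733) is not a perfect square in Q since -733 is squarefree and ≠ 1. Hence x^2 - 46x + 1262 is irreducible over Q and is the minimal polynomial of α.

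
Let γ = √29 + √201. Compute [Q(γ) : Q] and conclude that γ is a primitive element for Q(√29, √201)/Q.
[Q(γ) : Q] = 4 (equivalently, Q(γ) = Q(√29, √201))

Obviously Q(γ) ⊆ Q(√29, √201), and [Q(√29, √201):Q] = 4 (since 29, 201 are distinct squarefree integers > 1 with 5829 not a perfect square). To show equality we compute the minimal polynomial of γ. From γ = √29 + √201: γ^2 = 29 + 2√(5829) + 201 = 230 + 2√(5829), so γ^2 - 230 = 2√(5829); squaring, (γ^2 - 230)^2 = 4·5829, i.e. γ^4 - 460γ^2 + 52900 - 23316 = 0, i.e. γ^4 - 460γ^2 + 29584 = 0. So γ is a root of x^4 - 460x^2 + 29584. This polynomial is irreducible over Q: it has no rational root (each ±√29 ± √201 is irrational), and any factorization into two quadratics over Q would force √(5829) ∈ Q (pairing opposite roots) or √29, √201 ∈ Q (other pairings), all impossible. Hence [Q(γ):Q] = 4 = [Q(√29, √201):Q], so Q(γ) = Q(√29, √201).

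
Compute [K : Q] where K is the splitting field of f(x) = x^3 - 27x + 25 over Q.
[K : Q] = 6

By the rational root test, any rational root of the monic integer polynomial f(x) = x^3 - 27x + 25 must be an integer dividing the constant term 25, i.e. one of ±{1, 5, 25}. Evaluating: f(1) = -1, f(-1) = 51, f(5) = 15, f(-5) = 35, f(25) = 14975, f(-25) = -14925; none is 0, so f has no rational root and is therefore irreducible over Q (a cubic with no linear factor over a field is irreducible). For an irreducible cubic, the Galois group is A_3 or S_3 according as the discriminant disc(f) = -4a^3 - 27b^2 = -4·(-27)^3 - 27·(25)^2 = 61857 is or is not a square in Q. Here disc(f) = 61857 is not a perfect square in Q, so the Galois group of f over Q is not contained in A_3 and must be all of S_3. The splitting field has degree |S_3| = 6 over Q, so [K : Q] = 6.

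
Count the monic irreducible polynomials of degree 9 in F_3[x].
There are 2184 monic irreducible polynomials of degree 9 over F_3

Each element of F_{3^9} that lies in no proper subfield is a root of exactly one monic irreducible of degree 9 over F_3, and each such polynomial has 9 distinct roots in F_{3^9}. By Möbius inversion the count is N_3(9) = (1/9) Σ_{d|9} μ(9/d) · 3^d = (1/9)(μ(9)·3^1 + μ(3)·3^3 + μ(1)·3^9) = 19656/9 = 2184.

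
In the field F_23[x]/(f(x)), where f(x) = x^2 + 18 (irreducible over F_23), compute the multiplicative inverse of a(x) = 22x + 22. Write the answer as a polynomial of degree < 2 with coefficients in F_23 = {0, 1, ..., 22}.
a(x)^(-1) ≡ 17x + 6 (mod f(x))

Since f is irreducible over F_23, F_23[x]/(f) is a field and a(x) ≠ 0 has an inverse. Apply the extended Euclidean algorithm to f(x) and a(x) in F_23[x]: f(x) = (22x + 1)·a(x) + (19). The last nonzero remainder is the constant 19 = gcd(f, a) in F_23. Back-substituting through the division chain expresses 19 = s(x)·a(x) + t(x)·f(x) with s(x) ≡ x + 22 (mod f), so (x + 22)·a(x) ≡ 19 (mod f). Multiplying by 19^(-1) ≡ 17 in F_23 gives a(x)^(-1) ≡ 17·(x + 22) ≡ 17x + 6 (mod f). Check: (22x + 22)·(17x + 6) = 6x^2 + 17 ≡ 1 (mod x^2 + 18).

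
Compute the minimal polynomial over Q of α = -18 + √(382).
m_α(x) = x^2 + 36x - 58

From α + 18 = √(382), squaring gives (α + 18)^2 = 382, i.e. α^2 + 36α + 324 = 382, so α^2 + 36α - 58 = 0. The discriminant of x^2 + 36x - 58 is (36)^2 - 4·(-58) = 1296 + 232 = 1528, and 4·(382) is not a perfect square in Q since 382 is squarefree and ≠ 1. Hence x^2 + 36x - 58 is irreducible over Q and is the minimal polynomial of α.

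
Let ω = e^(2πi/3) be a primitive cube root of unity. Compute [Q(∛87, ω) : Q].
[Q(∛87, ω) : Q] = 6

[Q(∛87):Q] = 3 (min poly x^3 - 87, irreducible since 87 is not a perfect cube). [Q(ω):Q] = 2 (min poly x^2 + x + 1). Since Q(∛87) ⊂ R and ω ∉ R, we have ω ∉ Q(∛87), so x^2 + x + 1 remains irreducible over Q(∛87) and [Q(∛87, ω) : Q(∛87)] = 2. By the tower law, [Q(∛87, ω) : Q] = 3 · 2 = 6. (In fact Q(∛87, ω) is the splitting field of x^3 - 87 over Q.)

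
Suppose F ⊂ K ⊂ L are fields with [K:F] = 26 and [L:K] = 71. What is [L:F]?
[L:F] = 1846

The tower law says that for any tower of field extensions F ⊂ K ⊂ L with finite degrees, [L:F] = [L:K] · [K:F]. Here this gives [L:F] = 71 · 26 = 1846.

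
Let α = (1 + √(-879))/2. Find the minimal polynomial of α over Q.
m_α(x) = x^2 - x + 220

From 2α - 1 = √(-879), squaring gives (2α - 1)^2 = -879, i.e. 4α^2 - 4α + 1 = -879, so α^2 - α + (1 + 879)/4 = 0. Since -879 ≡ 1 (mod 4), (1 + 879)/4 = 220 ∈ Z. The polynomial x^2 - x + 220 has discriminant 1 - 4·(220) = -879, which is not a perfect square in Q (d = -879 is squarefree and ≠ 1), so x^2 - x + 220 is irreducible over Q. It is the minimal polynomial of α.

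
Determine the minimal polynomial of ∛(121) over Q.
m_α(x) = x^3 - 121

α satisfies α^3 = 121, so x^3 - 121 annihilates α. By the rational root test, a rational root p/q (in lowest terms) of x^3 - 121 would satisfy p^3 = 121 q^3, forcing q = 1 and p^3 = 121; but 121 is not a perfect cube, contradiction. A monic cubic over Q with no rational root is irreducible (any nontrivial factorization would include a linear factor). Hence x^3 - 121 is the minimal polynomial of α, and in particular [Q(α):Q] = 3.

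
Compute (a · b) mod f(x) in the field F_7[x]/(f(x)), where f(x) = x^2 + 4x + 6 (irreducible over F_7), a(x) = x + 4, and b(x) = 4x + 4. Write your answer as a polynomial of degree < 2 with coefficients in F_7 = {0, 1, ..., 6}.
a · b ≡ 4x + 6 (mod f(x))

Multiply in F_7[x]: a(x)·b(x) = (x + 4)·(4x + 4) = 4x^2 + 6x + 2. This has degree ≥ 2, so divide by f(x) over F_7: 4x^2 + 6x + 2 = (4)·(x^2 + 4x + 6) + (4x + 6). Hence a·b ≡ 4x + 6 (mod f). (F_7[x]/(f) is a field with 7^2 = 49 elements since f is irreducible of degree 2.)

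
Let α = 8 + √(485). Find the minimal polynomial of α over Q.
m_α(x) = x^2 - 16x - 421

From α - 8 = √(485), squaring gives (α - 8)^2 = 485, i.e. α^2 - 16α + 64 = 485, so α^2 - 16α - 421 = 0. The discriminant of x^2 - 16x - 421 is (-16)^2 - 4·(-421) = 256 + 1684 = 1940, and 4·(485) is not a perfect square in Q since 485 is squarefree and ≠ 1. Hence x^2 - 16x - 421 is irreducible over Q and is the minimal polynomial of α.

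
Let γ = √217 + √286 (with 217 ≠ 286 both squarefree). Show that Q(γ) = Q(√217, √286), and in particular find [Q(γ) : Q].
[Q(γ) : Q] = 4 (equivalently, Q(γ) = Q(√217, √286))

Obviously Q(γ) ⊆ Q(√217, √286), and [Q(√217, √286):Q] = 4 (since 217, 286 are distinct squarefree integers > 1 with 62062 not a perfect square). To show equality we compute the minimal polynomial of γ. From γ = √217 + √286: γ^2 = 217 + 2√(62062) + 286 = 503 + 2√(62062), so γ^2 - 503 = 2√(62062); squaring, (γ^2 - 503)^2 = 4·62062, i.e. γ^4 - 1006γ^2 + 253009 - 248248 = 0, i.e. γ^4 - 1006γ^2 + 4761 = 0. So γ is a root of x^4 - 1006x^2 + 4761. This polynomial is irreducible over Q: it has no rational root (each ±√217 ± √286 is irrational), and any factorization into two quadratics over Q would force √(62062) ∈ Q (pairing opposite roots) or √217, √286 ∈ Q (other pairings), all impossible. Hence [Q(γ):Q] = 4 = [Q(√217, √286):Q], so Q(γ) = Q(√217, √286).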